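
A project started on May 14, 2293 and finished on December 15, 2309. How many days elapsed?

6058

From May 14, 2293 to May 14, 2309: 16 years, of which 3 contain a Feb 29 — 13×365 + 3×366 = 5843 days.
(2300 is not a leap year (divisible by 100 but not 400).)
May 2309: 31 − 14 = 17 days remain.
Then June (30), July (31), August (31), September (30), October (31), November (30): 30 + 31 + 31 + 30 + 31 + 30 = 183 days.
December 1–15, 2309: 15 days.
Residual: 215 days.
Total: 6058 days.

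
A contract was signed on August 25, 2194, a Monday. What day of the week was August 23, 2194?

Count forward from the earlier date (August 23, 2194) to the later (August 25, 2194):
Within August 2194: 25 − 23 = 2 days.
2 mod 7 = 2, so 2 days before Monday is Saturday.

Saturday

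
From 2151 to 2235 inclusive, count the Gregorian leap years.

Years divisible by 4: 2152, 2156, …, 2232 — 21 in all.
Of these, 2200 is divisible by 100 but not 400, so not leap.
Leap years: 21 − 1 = 20.

20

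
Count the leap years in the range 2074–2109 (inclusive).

Years divisible by 4 in [2074, 2109]: 2076, 2080, 2084, 2088, 2092, 2096, 2100, 2104, 2108.
Of these, 2100 is divisible by 100 but not 400, so not leap.
Leap years: 9 − 1 = 8.

8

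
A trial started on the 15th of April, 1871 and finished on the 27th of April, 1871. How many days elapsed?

Within April 1871: 27 − 15 = 12 days.

12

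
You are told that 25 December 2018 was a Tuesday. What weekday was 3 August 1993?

Tuesday

Count forward from the earlier date (August 3, 1993) to the later (December 25, 2018):
Day-of-year of August 3, 1993: 215.
Day-of-year of December 25, 2018: 359.
1993 has 365 days, so 365 − 215 = 150 days remain in 1993.
Full years 1994–2017: 18 common + 6 leap = 18×365 + 6×366 = 8766 days.
Total: 150 + 8766 + 359 = 9275 days.
9275 is a multiple of 7, so 3 August 1993 falls on the same weekday: Tuesday.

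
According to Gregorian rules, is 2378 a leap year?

2378 is not a leap year.

No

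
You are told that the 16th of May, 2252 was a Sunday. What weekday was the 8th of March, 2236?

Count forward from the earlier date (March 8, 2236) to the later (May 16, 2252):
From March 8, 2236 to March 8, 2252: 16 years, of which 4 contain a Feb 29 — 12×365 + 4×366 = 5844 days.
March 2252: 31 − 8 = 23 days remain.
Then April (30): 30 days.
May 1–16, 2252: 16 days.
Residual: 69 days.
Total: 5913 days.
5913 mod 7 = 5, so 5 days before Sunday is Tuesday.

Tuesday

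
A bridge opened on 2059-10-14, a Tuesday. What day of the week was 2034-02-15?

Count forward from the earlier date (February 15, 2034) to the later (October 14, 2059):
From February 15, 2034 to February 15, 2059: 25 years, of which 6 contain a Feb 29 — 19×365 + 6×366 = 9131 days.
February 2059: 28 − 15 = 13 days remain (2059 is not a leap year, so February has 28 days).
Then March (31), April (30), May (31), June (30), July (31), August (31), September (30): 31 + 30 + 31 + 30 + 31 + 31 + 30 = 214 days.
October 1–14, 2059: 14 days.
Residual: 241 days.
Total: 9372 days.
9372 mod 7 = 6, so 6 days before Tuesday is Wednesday.

Wednesday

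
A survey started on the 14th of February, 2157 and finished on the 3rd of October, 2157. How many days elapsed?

231

February 2157: 28 − 14 = 14 days remain (2157 is not a leap year, so February has 28 days).
Then March (31), April (30), May (31), June (30), July (31), August (31), September (30): 31 + 30 + 31 + 30 + 31 + 31 + 30 = 214 days.
October 1–3, 2157: 3 days.
Total: 14 + 214 + 3 = 231 days.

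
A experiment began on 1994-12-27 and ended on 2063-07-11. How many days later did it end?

From December 27, 1994 to December 27, 2062: 68 years, of which 17 contain a Feb 29 — 51×365 + 17×366 = 24837 days.
(2000 is a leap year (divisible by 400).)
December 2062: 31 − 27 = 4 days remain.
Then January (31), February 2063 (28), March (31), April (30), May (31), June (30): 31 + 28 + 31 + 30 + 31 + 30 = 181 days.
July 1–11, 2063: 11 days.
Residual: 196 days.
Total: 25033 days.

25033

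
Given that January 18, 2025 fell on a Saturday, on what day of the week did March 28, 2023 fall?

Tuesday

Count forward from the earlier date (March 28, 2023) to the later (January 18, 2025):
March 2023: 31 − 28 = 3 days remain.
Then 21 full months totalling 641 days.
January 1–18, 2025: 18 days.
Total: 3 + 641 + 18 = 662 days.
662 mod 7 = 4, so 4 days before Saturday is Tuesday.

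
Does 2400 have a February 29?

Yes

2400 is a leap year (divisible by 400).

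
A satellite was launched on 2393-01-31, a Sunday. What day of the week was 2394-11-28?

January 31, 2393 → January 31, 2394: 365 days.
January 2394: 31 − 31 = 0 days remain.
Then 9 full months totalling 273 days.
November 1–28, 2394: 28 days.
Residual: 301 days.
Total: 666 days.
666 mod 7 = 1, so 1 day after Sunday is Monday.

Monday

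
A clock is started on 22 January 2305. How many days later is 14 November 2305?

296

January 2305: 31 − 22 = 9 days remain.
Then 9 full months totalling 273 days.
November 1–14, 2305: 14 days.
Total: 9 + 273 + 14 = 296 days.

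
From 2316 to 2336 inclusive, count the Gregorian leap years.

Years divisible by 4 in [2316, 2336]: 2316, 2320, 2324, 2328, 2332, 2336.
No century exceptions apply. Count: 6.

6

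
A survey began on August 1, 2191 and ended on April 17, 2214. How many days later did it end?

8294

From August 1, 2191 to August 1, 2213: 22 years, of which 5 contain a Feb 29 — 17×365 + 5×366 = 8035 days.
(2200 is not a leap year (divisible by 100 but not 400).)
August 2213: 31 − 1 = 30 days remain.
Then September (30), October (31), November (30), December (31), January (31), February 2214 (28), March (31): 30 + 31 + 30 + 31 + 31 + 28 + 31 = 212 days.
April 1–17, 2214: 17 days.
Residual: 259 days.
Total: 8294 days.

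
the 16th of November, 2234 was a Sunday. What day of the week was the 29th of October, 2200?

Wednesday

Count forward from the earlier date (October 29, 2200) to the later (November 16, 2234):
Day-of-year of October 29, 2200: 302.
Day-of-year of November 16, 2234: 320.
2200 has 365 days, so 365 − 302 = 63 days remain in 2200.
Full years 2201–2233: 25 common + 8 leap = 25×365 + 8×366 = 12053 days.
Total: 63 + 12053 + 320 = 12436 days.
12436 mod 7 = 4, so 4 days before Sunday is Wednesday.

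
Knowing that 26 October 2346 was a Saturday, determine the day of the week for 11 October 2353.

Sunday

October 26, 2346 → October 26, 2347: 365 days.
October 26, 2347 → October 26, 2348: 366 days (2348 is a leap year).
October 26, 2348 → October 26, 2349: 365 days.
October 26, 2349 → October 26, 2350: 365 days.
October 26, 2350 → October 26, 2351: 365 days.
October 26, 2351 → October 26, 2352: 366 days (2352 is a leap year).
October 2352: 31 − 26 = 5 days remain.
Then 11 full months totalling 334 days.
October 1–11, 2353: 11 days.
Residual: 350 days.
Total: 2542 days.
2542 mod 7 = 1, so 1 day after Saturday is Sunday.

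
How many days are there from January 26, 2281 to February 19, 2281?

24

January 2281: 31 − 26 = 5 days remain.
February 1–19, 2281: 19 days (2281 is not a leap year).
Total: 5 + 19 = 24 days.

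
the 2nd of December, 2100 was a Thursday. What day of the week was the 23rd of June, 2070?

Monday

Count forward from the earlier date (June 23, 2070) to the later (December 2, 2100):
Day-of-year of June 23, 2070: 174.
Day-of-year of December 2, 2100: 336.
2070 has 365 days, so 365 − 174 = 191 days remain in 2070.
Full years 2071–2099: 22 common + 7 leap = 22×365 + 7×366 = 10592 days.
Total: 191 + 10592 + 336 = 11119 days.
11119 mod 7 = 3, so 3 days before Thursday is Monday.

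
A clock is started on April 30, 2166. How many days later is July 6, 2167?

432

Day-of-year of April 30, 2166: 120.
Day-of-year of July 6, 2167: 187.
2166 has 365 days, so 365 − 120 = 245 days remain in 2166.
Total: 245 + 187 = 432 days.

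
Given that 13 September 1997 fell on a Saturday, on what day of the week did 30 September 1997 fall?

Tuesday

Within September 1997: 30 − 13 = 17 days.
17 mod 7 = 3, so 3 days after Saturday is Tuesday.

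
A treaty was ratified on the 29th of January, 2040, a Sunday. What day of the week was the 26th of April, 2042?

Day-of-year of January 29, 2040: 29.
Day-of-year of April 26, 2042: 116.
2040 has 366 days, so 366 − 29 = 337 days remain in 2040.
Full years: 2041: 365. Sum = 365.
Total: 337 + 365 + 116 = 818 days.
818 mod 7 = 6, so 6 days after Sunday is Saturday.

Saturday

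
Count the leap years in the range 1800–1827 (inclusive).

6

Years divisible by 4 in [1800, 1827]: 1800, 1804, 1808, 1812, 1816, 1820, 1824.
Of these, 1800 is divisible by 100 but not 400, so not leap.
Leap years: 7 − 1 = 6.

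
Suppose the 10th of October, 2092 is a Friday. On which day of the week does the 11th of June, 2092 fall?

Count forward from the earlier date (June 11, 2092) to the later (October 10, 2092):
June 2092: 30 − 11 = 19 days remain.
Then July (31), August (31), September (30): 31 + 31 + 30 = 92 days.
October 1–10, 2092: 10 days.
Total: 19 + 92 + 10 = 121 days.
121 mod 7 = 2, so 2 days before Friday is Wednesday.

Wednesday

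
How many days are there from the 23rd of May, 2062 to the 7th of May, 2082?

7289

From May 23, 2062 to May 23, 2081: 19 years, of which 5 contain a Feb 29 — 14×365 + 5×366 = 6940 days.
May 2081: 31 − 23 = 8 days remain.
Then 11 full months totalling 334 days.
May 1–7, 2082: 7 days.
Residual: 349 days.
Total: 7289 days.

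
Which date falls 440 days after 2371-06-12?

2372-08-25

Count 440 days after June 12, 2371:
Day-of-year of June 12, 2371: 163.
Day-of-year of August 25, 2372: 238.
2371 has 365 days, so 365 − 163 = 202 days remain in 2371.
Total: 202 + 238 = 440 days.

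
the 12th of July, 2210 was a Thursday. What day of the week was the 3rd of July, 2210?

Tuesday

Count forward from the earlier date (July 3, 2210) to the later (July 12, 2210):
Within July 2210: 12 − 3 = 9 days.
9 mod 7 = 2, so 2 days before Thursday is Tuesday.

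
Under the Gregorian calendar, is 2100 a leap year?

No

2100 is not a leap year (divisible by 100 but not 400).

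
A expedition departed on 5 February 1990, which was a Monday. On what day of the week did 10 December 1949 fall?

Saturday

Count forward from the earlier date (December 10, 1949) to the later (February 5, 1990):
Day-of-year of December 10, 1949: 344.
Day-of-year of February 5, 1990: 36.
1949 has 365 days, so 365 − 344 = 21 days remain in 1949.
Full years 1950–1989: 30 common + 10 leap = 30×365 + 10×366 = 14610 days.
Total: 21 + 14610 + 36 = 14667 days.
14667 mod 7 = 2, so 2 days before Monday is Saturday.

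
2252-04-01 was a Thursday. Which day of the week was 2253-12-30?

Friday

Day-of-year of April 1, 2252: 92.
Day-of-year of December 30, 2253: 364.
2252 has 366 days, so 366 − 92 = 274 days remain in 2252.
Total: 274 + 364 = 638 days.
638 mod 7 = 1, so 1 day after Thursday is Friday.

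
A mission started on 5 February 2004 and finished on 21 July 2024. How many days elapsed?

7472

Day-of-year of February 5, 2004: 36.
Day-of-year of July 21, 2024: 203.
2004 has 366 days, so 366 − 36 = 330 days remain in 2004.
Full years 2005–2023: 15 common + 4 leap = 15×365 + 4×366 = 6939 days.
Total: 330 + 6939 + 203 = 7472 days.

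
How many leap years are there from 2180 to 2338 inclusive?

Years divisible by 4: 2180, 2184, …, 2336 — 40 in all.
Of these, 2200, 2300 are divisible by 100 but not 400, so not leap.
Leap years: 40 − 2 = 38.

38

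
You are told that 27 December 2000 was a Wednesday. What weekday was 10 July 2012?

Tuesday

Day-of-year of December 27, 2000: 362.
Day-of-year of July 10, 2012: 192.
2000 has 366 days, so 366 − 362 = 4 days remain in 2000.
Full years 2001–2011: 9 common + 2 leap = 9×365 + 2×366 = 4017 days.
Total: 4 + 4017 + 192 = 4213 days.
4213 mod 7 = 6, so 6 days after Wednesday is Tuesday.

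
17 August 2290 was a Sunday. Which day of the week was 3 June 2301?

From August 17, 2290 to August 17, 2300: 10 years, of which 2 contain a Feb 29 — 8×365 + 2×366 = 3652 days.
(2300 is not a leap year (divisible by 100 but not 400).)
August 2300: 31 − 17 = 14 days remain.
Then 9 full months totalling 273 days.
June 1–3, 2301: 3 days.
Residual: 290 days.
Total: 3942 days.
3942 mod 7 = 1, so 1 day after Sunday is Monday.

Monday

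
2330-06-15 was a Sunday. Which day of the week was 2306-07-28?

Count forward from the earlier date (July 28, 2306) to the later (June 15, 2330):
From July 28, 2306 to July 28, 2329: 23 years, of which 6 contain a Feb 29 — 17×365 + 6×366 = 8401 days.
July 2329: 31 − 28 = 3 days remain.
Then 10 full months totalling 304 days.
June 1–15, 2330: 15 days.
Residual: 322 days.
Total: 8723 days.
8723 mod 7 = 1, so 1 day before Sunday is Saturday.

Saturday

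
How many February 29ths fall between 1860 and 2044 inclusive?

Years divisible by 4: 1860, 1864, …, 2044 — 47 in all.
Of these, 1900 is divisible by 100 but not 400, so not leap.
2000 is divisible by 400, so still leap.
Leap years: 47 − 1 = 46.

46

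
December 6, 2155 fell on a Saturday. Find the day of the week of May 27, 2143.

Count forward from the earlier date (May 27, 2143) to the later (December 6, 2155):
Day-of-year of May 27, 2143: 147.
Day-of-year of December 6, 2155: 340.
2143 has 365 days, so 365 − 147 = 218 days remain in 2143.
Full years 2144–2154: 8 common + 3 leap = 8×365 + 3×366 = 4018 days.
Total: 218 + 4018 + 340 = 4576 days.
4576 mod 7 = 5, so 5 days before Saturday is Monday.

Monday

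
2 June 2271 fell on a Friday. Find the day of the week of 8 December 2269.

Wednesday

Count forward from the earlier date (December 8, 2269) to the later (June 2, 2271):
Day-of-year of December 8, 2269: 342.
Day-of-year of June 2, 2271: 153.
2269 has 365 days, so 365 − 342 = 23 days remain in 2269.
Full years: 2270: 365. Sum = 365.
Total: 23 + 365 + 153 = 541 days.
541 mod 7 = 2, so 2 days before Friday is Wednesday.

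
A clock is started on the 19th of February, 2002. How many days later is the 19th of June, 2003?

485

February 19, 2002 → February 19, 2003: 365 days.
February 2003: 28 − 19 = 9 days remain (2003 is not a leap year, so February has 28 days).
Then March (31), April (30), May (31): 31 + 30 + 31 = 92 days.
June 1–19, 2003: 19 days.
Residual: 120 days.
Total: 485 days.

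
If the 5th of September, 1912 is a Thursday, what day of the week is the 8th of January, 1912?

Monday

Count forward from the earlier date (January 8, 1912) to the later (September 5, 1912):
January 1912: 31 − 8 = 23 days remain.
Then February 1912 (29), March (31), April (30), May (31), June (30), July (31), August (31): 29 + 31 + 30 + 31 + 30 + 31 + 31 = 213 days.
September 1–5, 1912: 5 days.
Total: 23 + 213 + 5 = 241 days.
241 mod 7 = 3, so 3 days before Thursday is Monday.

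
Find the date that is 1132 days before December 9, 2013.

November 3, 2010

Count 1132 days before December 9, 2013:
November 3, 2010 → November 3, 2011: 365 days.
November 3, 2011 → November 3, 2012: 366 days (2012 is a leap year).
November 3, 2012 → November 3, 2013: 365 days.
November 2013: 30 − 3 = 27 days remain.
December 1–9, 2013: 9 days.
Residual: 36 days.
Total: 1132 days.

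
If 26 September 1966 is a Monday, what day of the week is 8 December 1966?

Thursday

September 1966: 30 − 26 = 4 days remain.
Then October (31), November (30): 31 + 30 = 61 days.
December 1–8, 1966: 8 days.
Total: 4 + 61 + 8 = 73 days.
73 mod 7 = 3, so 3 days after Monday is Thursday.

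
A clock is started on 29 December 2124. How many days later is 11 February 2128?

December 29, 2124 → December 29, 2125: 365 days.
December 29, 2125 → December 29, 2126: 365 days.
December 29, 2126 → December 29, 2127: 365 days.
December 2127: 31 − 29 = 2 days remain.
Then January (31): 31 days.
February 1–11, 2128: 11 days (2128 is a leap year).
Residual: 44 days.
Total: 1139 days.

1139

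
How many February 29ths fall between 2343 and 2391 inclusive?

12

Years divisible by 4 in [2343, 2391]: 2344, 2348, 2352, 2356, 2360, 2364, 2368, 2372, 2376, 2380, 2384, 2388.
No century exceptions apply. Count: 12.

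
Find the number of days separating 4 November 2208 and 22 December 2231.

From November 4, 2208 to November 4, 2231: 23 years, of which 5 contain a Feb 29 — 18×365 + 5×366 = 8400 days.
November 2231: 30 − 4 = 26 days remain.
December 1–22, 2231: 22 days.
Residual: 48 days.
Total: 8448 days.

8448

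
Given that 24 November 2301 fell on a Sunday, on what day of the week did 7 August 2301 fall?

Count forward from the earlier date (August 7, 2301) to the later (November 24, 2301):
August 2301: 31 − 7 = 24 days remain.
Then September (30), October (31): 30 + 31 = 61 days.
November 1–24, 2301: 24 days.
Total: 24 + 61 + 24 = 109 days.
109 mod 7 = 4, so 4 days before Sunday is Wednesday.

Wednesday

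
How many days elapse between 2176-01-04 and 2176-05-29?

146

January 2176: 31 − 4 = 27 days remain.
Then February 2176 (29), March (31), April (30): 29 + 31 + 30 = 90 days.
May 1–29, 2176: 29 days.
Total: 27 + 90 + 29 = 146 days.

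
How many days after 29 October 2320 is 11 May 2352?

From October 29, 2320 to October 29, 2351: 31 years, of which 7 contain a Feb 29 — 24×365 + 7×366 = 11322 days.
October 2351: 31 − 29 = 2 days remain.
Then November (30), December (31), January (31), February 2352 (29), March (31), April (30): 30 + 31 + 31 + 29 + 31 + 30 = 182 days.
May 1–11, 2352: 11 days.
Residual: 195 days.
Total: 11517 days.

11517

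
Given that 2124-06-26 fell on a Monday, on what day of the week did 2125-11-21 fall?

Wednesday

June 2124: 30 − 26 = 4 days remain.
Then 16 full months totalling 488 days.
November 1–21, 2125: 21 days.
Total: 4 + 488 + 21 = 513 days.
513 mod 7 = 2, so 2 days after Monday is Wednesday.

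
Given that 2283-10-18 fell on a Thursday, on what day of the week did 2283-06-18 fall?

Count forward from the earlier date (June 18, 2283) to the later (October 18, 2283):
June 2283: 30 − 18 = 12 days remain.
Then July (31), August (31), September (30): 31 + 31 + 30 = 92 days.
October 1–18, 2283: 18 days.
Total: 12 + 92 + 18 = 122 days.
122 mod 7 = 3, so 3 days before Thursday is Monday.

Monday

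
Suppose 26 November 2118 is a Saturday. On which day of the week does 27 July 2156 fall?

Tuesday

From November 26, 2118 to November 26, 2155: 37 years, of which 9 contain a Feb 29 — 28×365 + 9×366 = 13514 days.
November 2155: 30 − 26 = 4 days remain.
Then December (31), January (31), February 2156 (29), March (31), April (30), May (31), June (30): 31 + 31 + 29 + 31 + 30 + 31 + 30 = 213 days.
July 1–27, 2156: 27 days.
Residual: 244 days.
Total: 13758 days.
13758 mod 7 = 3, so 3 days after Saturday is Tuesday.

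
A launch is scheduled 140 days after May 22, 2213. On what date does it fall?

October 9, 2213

Count 140 days after May 22, 2213:
May 2213: 31 − 22 = 9 days remain.
Then June (30), July (31), August (31), September (30): 30 + 31 + 31 + 30 = 122 days.
October 1–9, 2213: 9 days.
Total: 9 + 122 + 9 = 140 days.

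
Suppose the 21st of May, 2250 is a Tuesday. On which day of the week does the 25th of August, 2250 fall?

Sunday

May 2250: 31 − 21 = 10 days remain.
Then June (30), July (31): 30 + 31 = 61 days.
August 1–25, 2250: 25 days.
Total: 10 + 61 + 25 = 96 days.
96 mod 7 = 5, so 5 days after Tuesday is Sunday.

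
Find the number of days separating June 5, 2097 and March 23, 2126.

Day-of-year of June 5, 2097: 156.
Day-of-year of March 23, 2126: 82.
2097 has 365 days, so 365 − 156 = 209 days remain in 2097.
Full years 2098–2125: 22 common + 6 leap = 22×365 + 6×366 = 10226 days.
Total: 209 + 10226 + 82 = 10517 days.

10517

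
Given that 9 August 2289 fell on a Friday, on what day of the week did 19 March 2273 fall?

Count forward from the earlier date (March 19, 2273) to the later (August 9, 2289):
From March 19, 2273 to March 19, 2289: 16 years, of which 4 contain a Feb 29 — 12×365 + 4×366 = 5844 days.
March 2289: 31 − 19 = 12 days remain.
Then April (30), May (31), June (30), July (31): 30 + 31 + 30 + 31 = 122 days.
August 1–9, 2289: 9 days.
Residual: 143 days.
Total: 5987 days.
5987 mod 7 = 2, so 2 days before Friday is Wednesday.

Wednesday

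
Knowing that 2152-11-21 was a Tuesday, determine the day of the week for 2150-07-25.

Count forward from the earlier date (July 25, 2150) to the later (November 21, 2152):
July 25, 2150 → July 25, 2151: 365 days.
July 25, 2151 → July 25, 2152: 366 days (2152 is a leap year).
July 2152: 31 − 25 = 6 days remain.
Then August (31), September (30), October (31): 31 + 30 + 31 = 92 days.
November 1–21, 2152: 21 days.
Residual: 119 days.
Total: 850 days.
850 mod 7 = 3, so 3 days before Tuesday is Saturday.

Saturday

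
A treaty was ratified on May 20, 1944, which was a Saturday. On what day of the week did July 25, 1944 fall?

Tuesday

May 1944: 31 − 20 = 11 days remain.
Then June (30): 30 days.
July 1–25, 1944: 25 days.
Total: 11 + 30 + 25 = 66 days.
66 mod 7 = 3, so 3 days after Saturday is Tuesday.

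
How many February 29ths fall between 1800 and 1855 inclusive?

Years divisible by 4: 1800, 1804, …, 1852 — 14 in all.
Of these, 1800 is divisible by 100 but not 400, so not leap.
Leap years: 14 − 1 = 13.

13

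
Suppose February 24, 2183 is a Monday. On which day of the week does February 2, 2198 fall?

Friday

From February 24, 2183 to February 24, 2197: 14 years, of which 4 contain a Feb 29 — 10×365 + 4×366 = 5114 days.
February 2197: 28 − 24 = 4 days remain (2197 is not a leap year, so February has 28 days).
Then 11 full months totalling 337 days.
February 1–2, 2198: 2 days (2198 is not a leap year).
Residual: 343 days.
Total: 5457 days.
5457 mod 7 = 4, so 4 days after Monday is Friday.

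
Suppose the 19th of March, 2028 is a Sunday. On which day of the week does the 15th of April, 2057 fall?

Sunday

From March 19, 2028 to March 19, 2057: 29 years, of which 7 contain a Feb 29 — 22×365 + 7×366 = 10592 days.
March 2057: 31 − 19 = 12 days remain.
April 1–15, 2057: 15 days.
Residual: 27 days.
Total: 10619 days.
10619 is a multiple of 7, so the 15th of April, 2057 falls on the same weekday: Sunday.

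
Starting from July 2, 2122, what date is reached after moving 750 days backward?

June 12, 2120

Count 750 days before July 2, 2122:
Day-of-year of June 12, 2120: 164.
Day-of-year of July 2, 2122: 183.
2120 has 366 days, so 366 − 164 = 202 days remain in 2120.
Full years: 2121: 365. Sum = 365.
Total: 202 + 365 + 183 = 750 days.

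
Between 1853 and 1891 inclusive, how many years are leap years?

9

Years divisible by 4 in [1853, 1891]: 1856, 1860, 1864, 1868, 1872, 1876, 1880, 1884, 1888.
No century exceptions apply. Count: 9.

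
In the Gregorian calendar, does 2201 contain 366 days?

No

2201 is not a leap year.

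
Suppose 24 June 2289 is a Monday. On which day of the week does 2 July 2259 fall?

Saturday

Count forward from the earlier date (July 2, 2259) to the later (June 24, 2289):
From July 2, 2259 to July 2, 2288: 29 years, of which 8 contain a Feb 29 — 21×365 + 8×366 = 10593 days.
July 2288: 31 − 2 = 29 days remain.
Then 10 full months totalling 304 days.
June 1–24, 2289: 24 days.
Residual: 357 days.
Total: 10950 days.
10950 mod 7 = 2, so 2 days before Monday is Saturday.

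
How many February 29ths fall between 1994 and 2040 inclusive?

Years divisible by 4 in [1994, 2040]: 1996, 2000, 2004, 2008, 2012, 2016, 2020, 2024, 2028, 2032, 2036, 2040.
2000 is divisible by 400, so still leap.
No century exceptions apply. Count: 12.

12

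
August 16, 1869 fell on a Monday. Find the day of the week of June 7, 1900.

Day-of-year of August 16, 1869: 228.
Day-of-year of June 7, 1900: 158.
1869 has 365 days, so 365 − 228 = 137 days remain in 1869.
Full years 1870–1899: 23 common + 7 leap = 23×365 + 7×366 = 10957 days.
Total: 137 + 10957 + 158 = 11252 days.
11252 mod 7 = 3, so 3 days after Monday is Thursday.

Thursday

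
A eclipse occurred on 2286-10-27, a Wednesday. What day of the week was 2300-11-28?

Wednesday

From October 27, 2286 to October 27, 2300: 14 years, of which 3 contain a Feb 29 — 11×365 + 3×366 = 5113 days.
(2300 is not a leap year (divisible by 100 but not 400).)
October 2300: 31 − 27 = 4 days remain.
November 1–28, 2300: 28 days.
Residual: 32 days.
Total: 5145 days.
5145 is a multiple of 7, so 2300-11-28 falls on the same weekday: Wednesday.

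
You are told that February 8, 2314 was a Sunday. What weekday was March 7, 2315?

Sunday

Day-of-year of February 8, 2314: 39.
Day-of-year of March 7, 2315: 66.
2314 has 365 days, so 365 − 39 = 326 days remain in 2314.
Total: 326 + 66 = 392 days.
392 is a multiple of 7, so March 7, 2315 falls on the same weekday: Sunday.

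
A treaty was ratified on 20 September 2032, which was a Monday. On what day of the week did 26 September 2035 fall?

September 20, 2032 → September 20, 2033: 365 days.
September 20, 2033 → September 20, 2034: 365 days.
September 20, 2034 → September 20, 2035: 365 days.
Within September 2035: 26 − 20 = 6 days.
Total: 1101 days.
1101 mod 7 = 2, so 2 days after Monday is Wednesday.

Wednesday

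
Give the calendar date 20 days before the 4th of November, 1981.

the 15th of October, 1981

Count 20 days before November 4, 1981:
October 1981: 31 − 15 = 16 days remain.
November 1–4, 1981: 4 days.
Total: 16 + 4 = 20 days.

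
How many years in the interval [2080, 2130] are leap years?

Years divisible by 4: 2080, 2084, …, 2128 — 13 in all.
Of these, 2100 is divisible by 100 but not 400, so not leap.
Leap years: 13 − 1 = 12.

12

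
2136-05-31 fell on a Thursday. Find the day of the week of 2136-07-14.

May 2136: 31 − 31 = 0 days remain.
Then June (30): 30 days.
July 1–14, 2136: 14 days.
Total: 0 + 30 + 14 = 44 days.
44 mod 7 = 2, so 2 days after Thursday is Saturday.

Saturday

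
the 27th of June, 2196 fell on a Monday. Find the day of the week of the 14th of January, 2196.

Count forward from the earlier date (January 14, 2196) to the later (June 27, 2196):
January 2196: 31 − 14 = 17 days remain.
Then February 2196 (29), March (31), April (30), May (31): 29 + 31 + 30 + 31 = 121 days.
June 1–27, 2196: 27 days.
Total: 17 + 121 + 27 = 165 days.
165 mod 7 = 4, so 4 days before Monday is Thursday.

Thursday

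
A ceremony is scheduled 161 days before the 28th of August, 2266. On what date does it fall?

the 20th of March, 2266

Count 161 days before August 28, 2266:
March 2266: 31 − 20 = 11 days remain.
Then April (30), May (31), June (30), July (31): 30 + 31 + 30 + 31 = 122 days.
August 1–28, 2266: 28 days.
Total: 11 + 122 + 28 = 161 days.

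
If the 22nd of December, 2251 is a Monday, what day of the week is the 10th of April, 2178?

Count forward from the earlier date (April 10, 2178) to the later (December 22, 2251):
Day-of-year of April 10, 2178: 100.
Day-of-year of December 22, 2251: 356.
2178 has 365 days, so 365 − 100 = 265 days remain in 2178.
Full years 2179–2250: 55 common + 17 leap = 55×365 + 17×366 = 26297 days.
Total: 265 + 26297 + 356 = 26918 days.
26918 mod 7 = 3, so 3 days before Monday is Friday.

Friday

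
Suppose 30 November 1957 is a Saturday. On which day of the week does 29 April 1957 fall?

Count forward from the earlier date (April 29, 1957) to the later (November 30, 1957):
April 1957: 30 − 29 = 1 day remains.
Then May (31), June (30), July (31), August (31), September (30), October (31): 31 + 30 + 31 + 31 + 30 + 31 = 184 days.
November 1–30, 1957: 30 days.
Total: 1 + 184 + 30 = 215 days.
215 mod 7 = 5, so 5 days before Saturday is Monday.

Monday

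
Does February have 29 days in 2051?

No

2051 is not a leap year.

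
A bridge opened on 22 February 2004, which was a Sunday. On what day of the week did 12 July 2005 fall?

Tuesday

February 22, 2004 → February 22, 2005: 366 days (2004 is a leap year).
February 2005: 28 − 22 = 6 days remain (2005 is not a leap year, so February has 28 days).
Then March (31), April (30), May (31), June (30): 31 + 30 + 31 + 30 = 122 days.
July 1–12, 2005: 12 days.
Residual: 140 days.
Total: 506 days.
506 mod 7 = 2, so 2 days after Sunday is Tuesday.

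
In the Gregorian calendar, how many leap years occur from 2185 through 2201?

3

Years divisible by 4 in [2185, 2201]: 2188, 2192, 2196, 2200.
Of these, 2200 is divisible by 100 but not 400, so not leap.
Leap years: 4 − 1 = 3.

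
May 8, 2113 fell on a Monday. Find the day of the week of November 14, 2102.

Count forward from the earlier date (November 14, 2102) to the later (May 8, 2113):
Day-of-year of November 14, 2102: 318.
Day-of-year of May 8, 2113: 128.
2102 has 365 days, so 365 − 318 = 47 days remain in 2102.
Full years 2103–2112: 7 common + 3 leap = 7×365 + 3×366 = 3653 days.
Total: 47 + 3653 + 128 = 3828 days.
3828 mod 7 = 6, so 6 days before Monday is Tuesday.

Tuesday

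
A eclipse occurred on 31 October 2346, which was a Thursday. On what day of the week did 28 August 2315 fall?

Count forward from the earlier date (August 28, 2315) to the later (October 31, 2346):
From August 28, 2315 to August 28, 2346: 31 years, of which 8 contain a Feb 29 — 23×365 + 8×366 = 11323 days.
August 2346: 31 − 28 = 3 days remain.
Then September (30): 30 days.
October 1–31, 2346: 31 days.
Residual: 64 days.
Total: 11387 days.
11387 mod 7 = 5, so 5 days before Thursday is Saturday.

Saturday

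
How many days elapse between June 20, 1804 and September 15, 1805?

452

June 1804: 30 − 20 = 10 days remain.
Then 14 full months totalling 427 days.
September 1–15, 1805: 15 days.
Total: 10 + 427 + 15 = 452 days.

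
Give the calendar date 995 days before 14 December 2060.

25 March 2058

Count 995 days before December 14, 2060:
March 25, 2058 → March 25, 2059: 365 days.
March 25, 2059 → March 25, 2060: 366 days (2060 is a leap year).
March 2060: 31 − 25 = 6 days remain.
Then April (30), May (31), June (30), July (31), August (31), September (30), October (31), November (30): 30 + 31 + 30 + 31 + 31 + 30 + 31 + 30 = 244 days.
December 1–14, 2060: 14 days.
Residual: 264 days.
Total: 995 days.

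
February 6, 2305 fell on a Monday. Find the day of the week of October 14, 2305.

February 2305: 28 − 6 = 22 days remain (2305 is not a leap year, so February has 28 days).
Then March (31), April (30), May (31), June (30), July (31), August (31), September (30): 31 + 30 + 31 + 30 + 31 + 31 + 30 = 214 days.
October 1–14, 2305: 14 days.
Total: 22 + 214 + 14 = 250 days.
250 mod 7 = 5, so 5 days after Monday is Saturday.

Saturday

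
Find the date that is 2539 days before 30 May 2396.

17 June 2389

Count 2539 days before May 30, 2396:
June 17, 2389 → June 17, 2390: 365 days.
June 17, 2390 → June 17, 2391: 365 days.
June 17, 2391 → June 17, 2392: 366 days (2392 is a leap year).
June 17, 2392 → June 17, 2393: 365 days.
June 17, 2393 → June 17, 2394: 365 days.
June 17, 2394 → June 17, 2395: 365 days.
June 2395: 30 − 17 = 13 days remain.
Then 10 full months totalling 305 days.
May 1–30, 2396: 30 days.
Residual: 348 days.
Total: 2539 days.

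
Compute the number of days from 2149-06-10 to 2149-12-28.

June 2149: 30 − 10 = 20 days remain.
Then July (31), August (31), September (30), October (31), November (30): 31 + 31 + 30 + 31 + 30 = 153 days.
December 1–28, 2149: 28 days.
Total: 20 + 153 + 28 = 201 days.

201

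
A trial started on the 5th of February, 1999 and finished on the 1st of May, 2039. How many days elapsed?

14695

Day-of-year of February 5, 1999: 36.
Day-of-year of May 1, 2039: 121.
1999 has 365 days, so 365 − 36 = 329 days remain in 1999.
Full years 2000–2038: 29 common + 10 leap = 29×365 + 10×366 = 14245 days.
Total: 329 + 14245 + 121 = 14695 days.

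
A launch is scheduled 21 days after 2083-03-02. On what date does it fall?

2083-03-23

Count 21 days after March 2, 2083:
Within March 2083: 23 − 2 = 21 days.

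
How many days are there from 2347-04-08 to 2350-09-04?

1245

April 8, 2347 → April 8, 2348: 366 days (2348 is a leap year).
April 8, 2348 → April 8, 2349: 365 days.
April 8, 2349 → April 8, 2350: 365 days.
April 2350: 30 − 8 = 22 days remain.
Then May (31), June (30), July (31), August (31): 31 + 30 + 31 + 31 = 123 days.
September 1–4, 2350: 4 days.
Residual: 149 days.
Total: 1245 days.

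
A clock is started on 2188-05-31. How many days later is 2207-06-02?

6940

From May 31, 2188 to May 31, 2207: 19 years, of which 3 contain a Feb 29 — 16×365 + 3×366 = 6938 days.
(2200 is not a leap year (divisible by 100 but not 400).)
May 2207: 31 − 31 = 0 days remain.
June 1–2, 2207: 2 days.
Residual: 2 days.
Total: 6940 days.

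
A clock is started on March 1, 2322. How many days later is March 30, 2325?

Day-of-year of March 1, 2322: 60.
Day-of-year of March 30, 2325: 89.
2322 has 365 days, so 365 − 60 = 305 days remain in 2322.
Full years: 2323: 365; 2324: 366. Sum = 731.
Total: 305 + 731 + 89 = 1125 days.

1125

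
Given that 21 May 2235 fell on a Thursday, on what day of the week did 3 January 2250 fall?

Thursday

From May 21, 2235 to May 21, 2249: 14 years, of which 4 contain a Feb 29 — 10×365 + 4×366 = 5114 days.
May 2249: 31 − 21 = 10 days remain.
Then June (30), July (31), August (31), September (30), October (31), November (30), December (31): 30 + 31 + 31 + 30 + 31 + 30 + 31 = 214 days.
January 1–3, 2250: 3 days.
Residual: 227 days.
Total: 5341 days.
5341 is a multiple of 7, so 3 January 2250 falls on the same weekday: Thursday.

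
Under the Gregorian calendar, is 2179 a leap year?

2179 is not a leap year.

No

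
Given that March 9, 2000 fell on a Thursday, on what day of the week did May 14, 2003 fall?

Day-of-year of March 9, 2000: 69.
Day-of-year of May 14, 2003: 134.
2000 has 366 days, so 366 − 69 = 297 days remain in 2000.
Full years: 2001: 365; 2002: 365. Sum = 730.
Total: 297 + 730 + 134 = 1161 days.
1161 mod 7 = 6, so 6 days after Thursday is Wednesday.

Wednesday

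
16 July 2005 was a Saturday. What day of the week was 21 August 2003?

Thursday

Count forward from the earlier date (August 21, 2003) to the later (July 16, 2005):
August 21, 2003 → August 21, 2004: 366 days (2004 is a leap year).
August 2004: 31 − 21 = 10 days remain.
Then 10 full months totalling 303 days.
July 1–16, 2005: 16 days.
Residual: 329 days.
Total: 695 days.
695 mod 7 = 2, so 2 days before Saturday is Thursday.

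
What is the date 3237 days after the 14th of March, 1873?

the 23rd of January, 1882

Count 3237 days after March 14, 1873:
From March 14, 1873 to March 14, 1881: 8 years, of which 2 contain a Feb 29 — 6×365 + 2×366 = 2922 days.
March 1881: 31 − 14 = 17 days remain.
Then 9 full months totalling 275 days.
January 1–23, 1882: 23 days.
Residual: 315 days.
Total: 3237 days.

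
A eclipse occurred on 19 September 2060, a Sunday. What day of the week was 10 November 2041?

Sunday

Count forward from the earlier date (November 10, 2041) to the later (September 19, 2060):
From November 10, 2041 to November 10, 2059: 18 years, of which 4 contain a Feb 29 — 14×365 + 4×366 = 6574 days.
November 2059: 30 − 10 = 20 days remain.
Then 9 full months totalling 275 days.
September 1–19, 2060: 19 days.
Residual: 314 days.
Total: 6888 days.
6888 is a multiple of 7, so 10 November 2041 falls on the same weekday: Sunday.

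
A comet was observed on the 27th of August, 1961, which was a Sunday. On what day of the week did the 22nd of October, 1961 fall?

Sunday

August 1961: 31 − 27 = 4 days remain.
Then September (30): 30 days.
October 1–22, 1961: 22 days.
Total: 4 + 30 + 22 = 56 days.
56 is a multiple of 7, so the 22nd of October, 1961 falls on the same weekday: Sunday.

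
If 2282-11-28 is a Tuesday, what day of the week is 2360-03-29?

Tuesday

Day-of-year of November 28, 2282: 332.
Day-of-year of March 29, 2360: 89.
2282 has 365 days, so 365 − 332 = 33 days remain in 2282.
Full years 2283–2359: 59 common + 18 leap = 59×365 + 18×366 = 28123 days.
Total: 33 + 28123 + 89 = 28245 days.
28245 is a multiple of 7, so 2360-03-29 falls on the same weekday: Tuesday.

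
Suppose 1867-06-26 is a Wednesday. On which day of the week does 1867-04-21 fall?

Sunday

Count forward from the earlier date (April 21, 1867) to the later (June 26, 1867):
April 1867: 30 − 21 = 9 days remain.
Then May (31): 31 days.
June 1–26, 1867: 26 days.
Total: 9 + 31 + 26 = 66 days.
66 mod 7 = 3, so 3 days before Wednesday is Sunday.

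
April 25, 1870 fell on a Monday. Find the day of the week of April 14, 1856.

Count forward from the earlier date (April 14, 1856) to the later (April 25, 1870):
Day-of-year of April 14, 1856: 105.
Day-of-year of April 25, 1870: 115.
1856 has 366 days, so 366 − 105 = 261 days remain in 1856.
Full years 1857–1869: 10 common + 3 leap = 10×365 + 3×366 = 4748 days.
Total: 261 + 4748 + 115 = 5124 days.
5124 is a multiple of 7, so April 14, 1856 falls on the same weekday: Monday.

Monday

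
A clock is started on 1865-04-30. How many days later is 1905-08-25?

From April 30, 1865 to April 30, 1905: 40 years, of which 9 contain a Feb 29 — 31×365 + 9×366 = 14609 days.
(1900 is not a leap year (divisible by 100 but not 400).)
April 1905: 30 − 30 = 0 days remain.
Then May (31), June (30), July (31): 31 + 30 + 31 = 92 days.
August 1–25, 1905: 25 days.
Residual: 117 days.
Total: 14726 days.

14726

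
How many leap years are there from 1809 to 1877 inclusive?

17

Years divisible by 4: 1812, 1816, …, 1876 — 17 in all.
No century exceptions apply. Count: 17.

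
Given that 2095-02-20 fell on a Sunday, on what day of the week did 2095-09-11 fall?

Sunday

February 2095: 28 − 20 = 8 days remain (2095 is not a leap year, so February has 28 days).
Then March (31), April (30), May (31), June (30), July (31), August (31): 31 + 30 + 31 + 30 + 31 + 31 = 184 days.
September 1–11, 2095: 11 days.
Total: 8 + 184 + 11 = 203 days.
203 is a multiple of 7, so 2095-09-11 falls on the same weekday: Sunday.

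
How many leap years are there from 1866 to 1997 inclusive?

32

Years divisible by 4: 1868, 1872, …, 1996 — 33 in all.
Of these, 1900 is divisible by 100 but not 400, so not leap.
Leap years: 33 − 1 = 32.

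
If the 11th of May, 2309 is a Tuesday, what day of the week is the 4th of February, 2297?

Thursday

Count forward from the earlier date (February 4, 2297) to the later (May 11, 2309):
Day-of-year of February 4, 2297: 35.
Day-of-year of May 11, 2309: 131.
2297 has 365 days, so 365 − 35 = 330 days remain in 2297.
Full years 2298–2308: 9 common + 2 leap = 9×365 + 2×366 = 4017 days.
Total: 330 + 4017 + 131 = 4478 days.
4478 mod 7 = 5, so 5 days before Tuesday is Thursday.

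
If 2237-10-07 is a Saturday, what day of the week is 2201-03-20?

Count forward from the earlier date (March 20, 2201) to the later (October 7, 2237):
From March 20, 2201 to March 20, 2237: 36 years, of which 9 contain a Feb 29 — 27×365 + 9×366 = 13149 days.
March 2237: 31 − 20 = 11 days remain.
Then April (30), May (31), June (30), July (31), August (31), September (30): 30 + 31 + 30 + 31 + 31 + 30 = 183 days.
October 1–7, 2237: 7 days.
Residual: 201 days.
Total: 13350 days.
13350 mod 7 = 1, so 1 day before Saturday is Friday.

Friday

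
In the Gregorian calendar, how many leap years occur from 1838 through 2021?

45

Years divisible by 4: 1840, 1844, …, 2020 — 46 in all.
Of these, 1900 is divisible by 100 but not 400, so not leap.
2000 is divisible by 400, so still leap.
Leap years: 46 − 1 = 45.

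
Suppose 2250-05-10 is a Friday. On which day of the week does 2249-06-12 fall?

Count forward from the earlier date (June 12, 2249) to the later (May 10, 2250):
June 2249: 30 − 12 = 18 days remain.
Then 10 full months totalling 304 days.
May 1–10, 2250: 10 days.
Total: 18 + 304 + 10 = 332 days.
332 mod 7 = 3, so 3 days before Friday is Tuesday.

Tuesday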